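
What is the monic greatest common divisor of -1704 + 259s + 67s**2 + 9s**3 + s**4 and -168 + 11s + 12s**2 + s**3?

Euclidean algorithm in ℚ[s]:
  s**4 + 9s**3 + 67s**2 + 259s - 1704 = (s - 3)(s**3 + 12s**2 + 11s - 168) + (92s**2 + 460s - 2208)
  s**3 + 12s**2 + 11s - 168 = ((1/92)s + 7/92)(92s**2 + 460s - 2208) + (0)
Last nonzero remainder: 92s**2 + 460s - 2208. Dividing through by 92 gives the monic gcd s**2 + 5s - 24.

-24 + 5s + s**2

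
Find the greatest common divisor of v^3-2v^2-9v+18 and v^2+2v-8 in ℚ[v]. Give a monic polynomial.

v-2

Euclidean algorithm in ℚ[v]:
  v^3-2v^2-9v+18 = (v-4)(v^2+2v-8) + (7v-14)
  v^2+2v-8 = ((1/7)v+4/7)(7v-14) + (0)
Last nonzero remainder: 7v-14. Dividing through by 7 gives the monic gcd v-2.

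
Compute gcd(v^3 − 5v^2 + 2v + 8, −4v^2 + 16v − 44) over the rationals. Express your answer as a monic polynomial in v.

Repeated division with remainder:
  v^3 − 5v^2 + 2v + 8 = (−(1/4)v + 1/4)(−4v^2 + 16v − 44) + (−13v + 19)
  −4v^2 + 16v − 44 = ((4/13)v − 132/169)(−13v + 19) + (−4928/169)
  −13v + 19 = ((2197/4928)v − 3211/4928)(−4928/169) + (0)
The last nonzero remainder is the constant −4928/169, so the polynomials are coprime and gcd = 1.

1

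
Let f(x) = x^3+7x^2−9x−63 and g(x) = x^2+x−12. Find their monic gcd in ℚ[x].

x−3

By polynomial division,
  x^3+7x^2−9x−63 = (x+6)(x^2+x−12) + (−3x+9)
  x^2+x−12 = (−(1/3)x−4/3)(−3x+9) + (0)
Last nonzero remainder: −3x+9. Dividing through by −3 gives the monic gcd x−3.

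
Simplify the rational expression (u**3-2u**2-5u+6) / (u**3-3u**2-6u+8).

By polynomial division,
  u**3-2u**2-5u+6 = (u**3-3u**2-6u+8) + (u**2+u-2)
  u**3-3u**2-6u+8 = (u-4)(u**2+u-2) + (0)
The last nonzero remainder u**2+u-2 is already monic.
Cancel u**2+u-2 from numerator and denominator to get the reduced form.

(u-3)/(u-4)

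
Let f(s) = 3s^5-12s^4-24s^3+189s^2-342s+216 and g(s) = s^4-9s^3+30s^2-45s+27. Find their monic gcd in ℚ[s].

s^3-6s^2+12s-9

Apply the Euclidean algorithm:
  3s^5-12s^4-24s^3+189s^2-342s+216 = (3s+15)(s^4-9s^3+30s^2-45s+27) + (21s^3-126s^2+252s-189)
  s^4-9s^3+30s^2-45s+27 = ((1/21)s-1/7)(21s^3-126s^2+252s-189) + (0)
Last nonzero remainder: 21s^3-126s^2+252s-189. Dividing through by 21 gives the monic gcd s^3-6s^2+12s-9.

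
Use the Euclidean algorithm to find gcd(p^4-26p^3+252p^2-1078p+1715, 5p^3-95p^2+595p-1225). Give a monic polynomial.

p^3-19p^2+119p-245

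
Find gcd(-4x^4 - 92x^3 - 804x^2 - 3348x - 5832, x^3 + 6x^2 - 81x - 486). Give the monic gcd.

Euclidean algorithm in ℚ[x]:
  -4x^4 - 92x^3 - 804x^2 - 3348x - 5832 = (-4x - 68)(x^3 + 6x^2 - 81x - 486) + (-720x^2 - 10800x - 38880)
  x^3 + 6x^2 - 81x - 486 = (-(1/720)x + 1/80)(-720x^2 - 10800x - 38880) + (0)
Last nonzero remainder: -720x^2 - 10800x - 38880. Dividing through by -720 gives the monic gcd x^2 + 15x + 54.

x^2 + 15x + 54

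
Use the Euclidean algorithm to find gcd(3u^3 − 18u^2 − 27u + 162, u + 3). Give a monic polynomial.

Apply the Euclidean algorithm:
  3u^3 − 18u^2 − 27u + 162 = (3u^2 − 27u + 54)(u + 3) + (0)
The last nonzero remainder u + 3 is already monic.

u + 3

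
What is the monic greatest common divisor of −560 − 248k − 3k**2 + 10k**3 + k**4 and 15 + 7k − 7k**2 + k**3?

−5 + k

Apply the Euclidean algorithm:
  k**4 + 10k**3 − 3k**2 − 248k − 560 = (k + 17)(k**3 − 7k**2 + 7k + 15) + (109k**2 − 382k − 815)
  k**3 − 7k**2 + 7k + 15 = ((1/109)k − 381/11881)(109k**2 − 382k − 815) + ((26460/11881)k − 132300/11881)
  109k**2 − 382k − 815 = ((1295029/26460)k + 1936603/26460)((26460/11881)k − 132300/11881) + (0)
Last nonzero remainder: (26460/11881)k − 132300/11881. Dividing through by 26460/11881 gives the monic gcd k − 5.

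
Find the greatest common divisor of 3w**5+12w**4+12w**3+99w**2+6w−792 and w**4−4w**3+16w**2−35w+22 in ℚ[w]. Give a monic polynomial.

Repeated division with remainder:
  3w**5+12w**4+12w**3+99w**2+6w−792 = (3w+24)(w**4−4w**3+16w**2−35w+22) + (60w**3−180w**2+780w−1320)
  w**4−4w**3+16w**2−35w+22 = ((1/60)w−1/60)(60w**3−180w**2+780w−1320) + (0)
Last nonzero remainder: 60w**3−180w**2+780w−1320. Dividing through by 60 gives the monic gcd w**3−3w**2+13w−22.

w**3−3w**2+13w−22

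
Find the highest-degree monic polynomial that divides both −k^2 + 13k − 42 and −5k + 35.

Euclidean algorithm in ℚ[k]:
  −k^2 + 13k − 42 = ((1/5)k − 6/5)(−5k + 35) + (0)
Last nonzero remainder: −5k + 35. Dividing through by −5 gives the monic gcd k − 7.

k − 7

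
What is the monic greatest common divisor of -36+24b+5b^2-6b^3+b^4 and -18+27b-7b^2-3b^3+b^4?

6-5b+b^2

Repeated division with remainder:
  b^4-6b^3+5b^2+24b-36 = (b^4-3b^3-7b^2+27b-18) + (-3b^3+12b^2-3b-18)
  b^4-3b^3-7b^2+27b-18 = (-(1/3)b-1/3)(-3b^3+12b^2-3b-18) + (-4b^2+20b-24)
  -3b^3+12b^2-3b-18 = ((3/4)b+3/4)(-4b^2+20b-24) + (0)
Last nonzero remainder: -4b^2+20b-24. Dividing through by -4 gives the monic gcd b^2-5b+6.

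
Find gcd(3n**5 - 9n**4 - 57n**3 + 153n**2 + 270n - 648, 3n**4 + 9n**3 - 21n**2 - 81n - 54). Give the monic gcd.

Euclidean algorithm in ℚ[n]:
  3n**5 - 9n**4 - 57n**3 + 153n**2 + 270n - 648 = (n - 6)(3n**4 + 9n**3 - 21n**2 - 81n - 54) + (18n**3 + 108n**2 - 162n - 972)
  3n**4 + 9n**3 - 21n**2 - 81n - 54 = ((1/6)n - 1/2)(18n**3 + 108n**2 - 162n - 972) + (60n**2 - 540)
  18n**3 + 108n**2 - 162n - 972 = ((3/10)n + 9/5)(60n**2 - 540) + (0)
Last nonzero remainder: 60n**2 - 540. Dividing through by 60 gives the monic gcd n**2 - 9.

n**2 - 9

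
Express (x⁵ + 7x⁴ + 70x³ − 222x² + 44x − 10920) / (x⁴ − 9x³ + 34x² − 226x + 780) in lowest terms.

Euclidean algorithm in ℚ[x]:
  x⁵ + 7x⁴ + 70x³ − 222x² + 44x − 10920 = (x + 16)(x⁴ − 9x³ + 34x² − 226x + 780) + (180x³ − 540x² + 2880x − 23400)
  x⁴ − 9x³ + 34x² − 226x + 780 = ((1/180)x − 1/30)(180x³ − 540x² + 2880x − 23400) + (0)
Last nonzero remainder: 180x³ − 540x² + 2880x − 23400. Dividing through by 180 gives the monic gcd x³ − 3x² + 16x − 130.
Cancel x³ − 3x² + 16x − 130 from numerator and denominator to get the reduced form.

(x² + 10x + 84)/(x − 6)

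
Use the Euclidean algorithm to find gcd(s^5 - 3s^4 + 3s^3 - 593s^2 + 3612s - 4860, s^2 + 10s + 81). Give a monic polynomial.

Euclidean algorithm in ℚ[s]:
  s^5 - 3s^4 + 3s^3 - 593s^2 + 3612s - 4860 = (s^3 - 13s^2 + 52s - 60)(s^2 + 10s + 81) + (0)
The last nonzero remainder s^2 + 10s + 81 is already monic.

s^2 + 10s + 81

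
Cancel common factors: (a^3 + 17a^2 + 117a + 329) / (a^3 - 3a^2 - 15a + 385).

(a^2 + 10a + 47)/(a^2 - 10a + 55)

By polynomial division,
  a^3 + 17a^2 + 117a + 329 = (a^3 - 3a^2 - 15a + 385) + (20a^2 + 132a - 56)
  a^3 - 3a^2 - 15a + 385 = ((1/20)a - 12/25)(20a^2 + 132a - 56) + ((1279/25)a + 8953/25)
  20a^2 + 132a - 56 = ((500/1279)a - 200/1279)((1279/25)a + 8953/25) + (0)
Last nonzero remainder: (1279/25)a + 8953/25. Dividing through by 1279/25 gives the monic gcd a + 7.
Cancel a + 7 from numerator and denominator to get the reduced form.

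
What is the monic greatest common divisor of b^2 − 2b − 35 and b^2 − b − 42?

b − 7

Repeated division with remainder:
  b^2 − 2b − 35 = (b^2 − b − 42) + (−b + 7)
  b^2 − b − 42 = (−b − 6)(−b + 7) + (0)
Last nonzero remainder: −b + 7. Dividing through by −1 gives the monic gcd b − 7.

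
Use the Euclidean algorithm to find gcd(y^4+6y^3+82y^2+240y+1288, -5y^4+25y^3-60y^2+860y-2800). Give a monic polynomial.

y^2+4y+28

Repeated division with remainder:
  y^4+6y^3+82y^2+240y+1288 = (-1/5)(-5y^4+25y^3-60y^2+860y-2800) + (11y^3+70y^2+412y+728)
  -5y^4+25y^3-60y^2+860y-2800 = (-(5/11)y+625/121)(11y^3+70y^2+412y+728) + (-(28350/121)y^2-(113400/121)y-793800/121)
  11y^3+70y^2+412y+728 = (-(1331/28350)y-1573/14175)(-(28350/121)y^2-(113400/121)y-793800/121) + (0)
Last nonzero remainder: -(28350/121)y^2-(113400/121)y-793800/121. Dividing through by -28350/121 gives the monic gcd y^2+4y+28.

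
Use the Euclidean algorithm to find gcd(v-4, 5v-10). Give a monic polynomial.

Apply the Euclidean algorithm:
  v-4 = (1/5)(5v-10) + (-2)
  5v-10 = (-(5/2)v+5)(-2) + (0)
The last nonzero remainder is the constant -2, so the polynomials are coprime and gcd = 1.

1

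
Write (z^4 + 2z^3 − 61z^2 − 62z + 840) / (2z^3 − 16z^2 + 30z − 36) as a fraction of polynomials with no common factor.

Euclidean algorithm in ℚ[z]:
  z^4 + 2z^3 − 61z^2 − 62z + 840 = ((1/2)z + 5)(2z^3 − 16z^2 + 30z − 36) + (4z^2 − 194z + 1020)
  2z^3 − 16z^2 + 30z − 36 = ((1/2)z + 81/4)(4z^2 − 194z + 1020) + ((6897/2)z − 20691)
  4z^2 − 194z + 1020 = ((8/6897)z − 340/6897)((6897/2)z − 20691) + (0)
Last nonzero remainder: (6897/2)z − 20691. Dividing through by 6897/2 gives the monic gcd z − 6.
Cancel z − 6 from numerator and denominator to get the reduced form.

(z^3 + 8z^2 − 13z − 140)/(2z^2 − 4z + 6)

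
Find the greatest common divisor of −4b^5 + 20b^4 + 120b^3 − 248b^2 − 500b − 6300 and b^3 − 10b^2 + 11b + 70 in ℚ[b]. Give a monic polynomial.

b^2 − 12b + 35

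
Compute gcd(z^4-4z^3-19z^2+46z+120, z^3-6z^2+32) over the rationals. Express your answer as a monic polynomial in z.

Repeated division with remainder:
  z^4-4z^3-19z^2+46z+120 = (z+2)(z^3-6z^2+32) + (-7z^2+14z+56)
  z^3-6z^2+32 = (-(1/7)z+4/7)(-7z^2+14z+56) + (0)
Last nonzero remainder: -7z^2+14z+56. Dividing through by -7 gives the monic gcd z^2-2z-8.

z^2-2z-8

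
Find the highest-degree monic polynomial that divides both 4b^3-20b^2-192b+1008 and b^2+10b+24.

1

Repeated division with remainder:
  4b^3-20b^2-192b+1008 = (4b-60)(b^2+10b+24) + (312b+2448)
  b^2+10b+24 = ((1/312)b+7/1014)(312b+2448) + (1200/169)
  312b+2448 = ((2197/50)b+8619/25)(1200/169) + (0)
The last nonzero remainder is the constant 1200/169, so the polynomials are coprime and gcd = 1.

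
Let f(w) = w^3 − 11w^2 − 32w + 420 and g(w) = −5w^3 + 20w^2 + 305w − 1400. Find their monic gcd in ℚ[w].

w − 7

Euclidean algorithm in ℚ[w]:
  w^3 − 11w^2 − 32w + 420 = (−1/5)(−5w^3 + 20w^2 + 305w − 1400) + (−7w^2 + 29w + 140)
  −5w^3 + 20w^2 + 305w − 1400 = ((5/7)w + 5/49)(−7w^2 + 29w + 140) + ((9900/49)w − 9900/7)
  −7w^2 + 29w + 140 = (−(343/9900)w − 49/495)((9900/49)w − 9900/7) + (0)
Last nonzero remainder: (9900/49)w − 9900/7. Dividing through by 9900/49 gives the monic gcd w − 7.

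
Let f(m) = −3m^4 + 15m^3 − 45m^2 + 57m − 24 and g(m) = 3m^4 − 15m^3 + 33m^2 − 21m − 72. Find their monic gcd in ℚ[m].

m^2 − 3m + 8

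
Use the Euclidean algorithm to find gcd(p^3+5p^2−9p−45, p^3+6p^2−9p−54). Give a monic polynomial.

p^2−9

Repeated division with remainder:
  p^3+5p^2−9p−45 = (p^3+6p^2−9p−54) + (−p^2+9)
  p^3+6p^2−9p−54 = (−p−6)(−p^2+9) + (0)
Last nonzero remainder: −p^2+9. Dividing through by −1 gives the monic gcd p^2−9.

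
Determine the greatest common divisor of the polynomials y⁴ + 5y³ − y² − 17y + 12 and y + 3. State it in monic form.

y + 3

By polynomial division,
  y⁴ + 5y³ − y² − 17y + 12 = (y³ + 2y² − 7y + 4)(y + 3) + (0)
The last nonzero remainder y + 3 is already monic.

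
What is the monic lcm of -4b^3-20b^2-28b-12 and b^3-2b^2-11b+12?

b^5-14b^3-12b^2+13b+12

By polynomial division,
  -4b^3-20b^2-28b-12 = (-4)(b^3-2b^2-11b+12) + (-28b^2-72b+36)
  b^3-2b^2-11b+12 = (-(1/28)b+8/49)(-28b^2-72b+36) + ((100/49)b+300/49)
  -28b^2-72b+36 = (-(343/25)b+147/25)((100/49)b+300/49) + (0)
Last nonzero remainder: (100/49)b+300/49. Dividing through by 100/49 gives the monic gcd b+3.
Then lcm(f, g) = f·g / gcd(f, g); expanding and making the result monic gives the answer.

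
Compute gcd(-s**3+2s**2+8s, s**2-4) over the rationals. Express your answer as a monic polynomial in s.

By polynomial division,
  -s**3+2s**2+8s = (-s+2)(s**2-4) + (4s+8)
  s**2-4 = ((1/4)s-1/2)(4s+8) + (0)
Last nonzero remainder: 4s+8. Dividing through by 4 gives the monic gcd s+2.

s+2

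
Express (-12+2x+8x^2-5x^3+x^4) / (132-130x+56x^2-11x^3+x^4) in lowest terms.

Repeated division with remainder:
  x^4-5x^3+8x^2+2x-12 = (x^4-11x^3+56x^2-130x+132) + (6x^3-48x^2+132x-144)
  x^4-11x^3+56x^2-130x+132 = ((1/6)x-1/2)(6x^3-48x^2+132x-144) + (10x^2-40x+60)
  6x^3-48x^2+132x-144 = ((3/5)x-12/5)(10x^2-40x+60) + (0)
Last nonzero remainder: 10x^2-40x+60. Dividing through by 10 gives the monic gcd x^2-4x+6.
Cancel x^2-4x+6 from numerator and denominator to get the reduced form.

(-2-x+x^2)/(22-7x+x^2)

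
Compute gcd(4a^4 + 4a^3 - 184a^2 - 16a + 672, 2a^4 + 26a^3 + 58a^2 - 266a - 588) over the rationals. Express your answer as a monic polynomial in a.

a^2 + 9a + 14

By polynomial division,
  4a^4 + 4a^3 - 184a^2 - 16a + 672 = (2)(2a^4 + 26a^3 + 58a^2 - 266a - 588) + (-48a^3 - 300a^2 + 516a + 1848)
  2a^4 + 26a^3 + 58a^2 - 266a - 588 = (-(1/24)a - 9/32)(-48a^3 - 300a^2 + 516a + 1848) + (-(39/8)a^2 - (351/8)a - 273/4)
  -48a^3 - 300a^2 + 516a + 1848 = ((128/13)a - 352/13)(-(39/8)a^2 - (351/8)a - 273/4) + (0)
Last nonzero remainder: -(39/8)a^2 - (351/8)a - 273/4. Dividing through by -39/8 gives the monic gcd a^2 + 9a + 14.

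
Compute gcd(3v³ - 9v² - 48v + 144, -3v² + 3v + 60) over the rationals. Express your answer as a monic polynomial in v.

v + 4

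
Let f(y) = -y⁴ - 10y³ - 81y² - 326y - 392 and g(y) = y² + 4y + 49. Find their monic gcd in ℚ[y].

y² + 4y + 49

By polynomial division,
  -y⁴ - 10y³ - 81y² - 326y - 392 = (-y² - 6y - 8)(y² + 4y + 49) + (0)
The last nonzero remainder y² + 4y + 49 is already monic.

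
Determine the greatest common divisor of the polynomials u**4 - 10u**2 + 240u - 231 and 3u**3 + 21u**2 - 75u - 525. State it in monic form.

By polynomial division,
  u**4 - 10u**2 + 240u - 231 = ((1/3)u - 7/3)(3u**3 + 21u**2 - 75u - 525) + (64u**2 + 240u - 1456)
  3u**3 + 21u**2 - 75u - 525 = ((3/64)u + 39/256)(64u**2 + 240u - 1456) + (-(693/16)u - 4851/16)
  64u**2 + 240u - 1456 = (-(1024/693)u + 3328/693)(-(693/16)u - 4851/16) + (0)
Last nonzero remainder: -(693/16)u - 4851/16. Dividing through by -693/16 gives the monic gcd u + 7.

u + 7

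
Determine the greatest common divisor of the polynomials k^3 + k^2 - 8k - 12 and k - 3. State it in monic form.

k - 3

Repeated division with remainder:
  k^3 + k^2 - 8k - 12 = (k^2 + 4k + 4)(k - 3) + (0)
The last nonzero remainder k - 3 is already monic.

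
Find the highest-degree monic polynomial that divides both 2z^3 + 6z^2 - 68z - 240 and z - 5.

1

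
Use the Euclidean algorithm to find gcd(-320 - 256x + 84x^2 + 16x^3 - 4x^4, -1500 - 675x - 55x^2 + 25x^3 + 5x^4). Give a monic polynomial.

-20 - x + x^2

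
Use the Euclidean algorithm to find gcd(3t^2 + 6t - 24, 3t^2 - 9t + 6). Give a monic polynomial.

Repeated division with remainder:
  3t^2 + 6t - 24 = (3t^2 - 9t + 6) + (15t - 30)
  3t^2 - 9t + 6 = ((1/5)t - 1/5)(15t - 30) + (0)
Last nonzero remainder: 15t - 30. Dividing through by 15 gives the monic gcd t - 2.

t - 2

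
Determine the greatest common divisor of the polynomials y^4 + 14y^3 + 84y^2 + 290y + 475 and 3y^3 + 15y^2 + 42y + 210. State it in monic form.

Repeated division with remainder:
  y^4 + 14y^3 + 84y^2 + 290y + 475 = ((1/3)y + 3)(3y^3 + 15y^2 + 42y + 210) + (25y^2 + 94y - 155)
  3y^3 + 15y^2 + 42y + 210 = ((3/25)y + 93/625)(25y^2 + 94y - 155) + ((29133/625)y + 29133/125)
  25y^2 + 94y - 155 = ((15625/29133)y - 19375/29133)((29133/625)y + 29133/125) + (0)
Last nonzero remainder: (29133/625)y + 29133/125. Dividing through by 29133/625 gives the monic gcd y + 5.

y + 5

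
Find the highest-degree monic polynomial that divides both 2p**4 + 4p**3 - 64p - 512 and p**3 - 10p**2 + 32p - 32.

p - 4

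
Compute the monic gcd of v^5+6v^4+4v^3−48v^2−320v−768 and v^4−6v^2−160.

v^2−16

By polynomial division,
  v^5+6v^4+4v^3−48v^2−320v−768 = (v+6)(v^4−6v^2−160) + (10v^3−12v^2−160v+192)
  v^4−6v^2−160 = ((1/10)v+3/25)(10v^3−12v^2−160v+192) + ((286/25)v^2−4576/25)
  10v^3−12v^2−160v+192 = ((125/143)v−150/143)((286/25)v^2−4576/25) + (0)
Last nonzero remainder: (286/25)v^2−4576/25. Dividing through by 286/25 gives the monic gcd v^2−16.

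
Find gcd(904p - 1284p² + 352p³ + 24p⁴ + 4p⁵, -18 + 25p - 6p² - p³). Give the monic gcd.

By polynomial division,
  4p⁵ + 24p⁴ + 352p³ - 1284p² + 904p = (-4p² - 452)(-p³ - 6p² + 25p - 18) + (-4068p² + 12204p - 8136)
  -p³ - 6p² + 25p - 18 = ((1/4068)p + 1/452)(-4068p² + 12204p - 8136) + (0)
Last nonzero remainder: -4068p² + 12204p - 8136. Dividing through by -4068 gives the monic gcd p² - 3p + 2.

2 - 3p + p²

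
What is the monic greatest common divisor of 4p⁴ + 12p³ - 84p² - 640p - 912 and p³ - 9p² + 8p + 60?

p² - 4p - 12

Apply the Euclidean algorithm:
  4p⁴ + 12p³ - 84p² - 640p - 912 = (4p + 48)(p³ - 9p² + 8p + 60) + (316p² - 1264p - 3792)
  p³ - 9p² + 8p + 60 = ((1/316)p - 5/316)(316p² - 1264p - 3792) + (0)
Last nonzero remainder: 316p² - 1264p - 3792. Dividing through by 316 gives the monic gcd p² - 4p - 12.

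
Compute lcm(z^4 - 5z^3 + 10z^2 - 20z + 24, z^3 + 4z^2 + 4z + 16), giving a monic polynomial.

Repeated division with remainder:
  z^4 - 5z^3 + 10z^2 - 20z + 24 = (z - 9)(z^3 + 4z^2 + 4z + 16) + (42z^2 + 168)
  z^3 + 4z^2 + 4z + 16 = ((1/42)z + 2/21)(42z^2 + 168) + (0)
Last nonzero remainder: 42z^2 + 168. Dividing through by 42 gives the monic gcd z^2 + 4.
Then lcm(f, g) = f·g / gcd(f, g); expanding and making the result monic gives the answer.

z^5 - z^4 - 10z^3 + 20z^2 - 56z + 96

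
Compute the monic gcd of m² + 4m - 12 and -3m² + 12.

m - 2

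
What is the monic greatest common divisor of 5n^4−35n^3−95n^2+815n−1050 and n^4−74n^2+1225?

n^2−2n−35

Repeated division with remainder:
  5n^4−35n^3−95n^2+815n−1050 = (5)(n^4−74n^2+1225) + (−35n^3+275n^2+815n−7175)
  n^4−74n^2+1225 = (−(1/35)n−11/49)(−35n^3+275n^2+815n−7175) + ((540/49)n^2−(1080/49)n−2700/7)
  −35n^3+275n^2+815n−7175 = (−(343/108)n+2009/108)((540/49)n^2−(1080/49)n−2700/7) + (0)
Last nonzero remainder: (540/49)n^2−(1080/49)n−2700/7. Dividing through by 540/49 gives the monic gcd n^2−2n−35.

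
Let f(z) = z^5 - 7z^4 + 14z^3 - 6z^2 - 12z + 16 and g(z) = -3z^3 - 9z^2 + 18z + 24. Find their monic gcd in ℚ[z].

By polynomial division,
  z^5 - 7z^4 + 14z^3 - 6z^2 - 12z + 16 = (-(1/3)z^2 + (10/3)z - 50/3)(-3z^3 - 9z^2 + 18z + 24) + (-208z^2 + 208z + 416)
  -3z^3 - 9z^2 + 18z + 24 = ((3/208)z + 3/52)(-208z^2 + 208z + 416) + (0)
Last nonzero remainder: -208z^2 + 208z + 416. Dividing through by -208 gives the monic gcd z^2 - z - 2.

z^2 - z - 2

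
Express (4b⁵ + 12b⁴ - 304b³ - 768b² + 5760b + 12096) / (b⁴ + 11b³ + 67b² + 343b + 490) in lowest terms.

(4b³ - 24b² - 144b + 864)/(b² + 2b + 35)

Repeated division with remainder:
  4b⁵ + 12b⁴ - 304b³ - 768b² + 5760b + 12096 = (4b - 32)(b⁴ + 11b³ + 67b² + 343b + 490) + (-220b³ + 4b² + 14776b + 27776)
  b⁴ + 11b³ + 67b² + 343b + 490 = (-(1/220)b - 303/6050)(-220b³ + 4b² + 14776b + 27776) + ((406451/3025)b² + (3658059/3025)b + 5690314/3025)
  -220b³ + 4b² + 14776b + 27776 = (-(665500/406451)b + 6001600/406451)((406451/3025)b² + (3658059/3025)b + 5690314/3025) + (0)
Last nonzero remainder: (406451/3025)b² + (3658059/3025)b + 5690314/3025. Dividing through by 406451/3025 gives the monic gcd b² + 9b + 14.
Cancel b² + 9b + 14 from numerator and denominator to get the reduced form.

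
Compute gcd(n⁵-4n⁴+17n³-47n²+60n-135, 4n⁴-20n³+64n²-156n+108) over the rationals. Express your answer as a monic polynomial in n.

By polynomial division,
  n⁵-4n⁴+17n³-47n²+60n-135 = ((1/4)n+1/4)(4n⁴-20n³+64n²-156n+108) + (6n³-24n²+72n-162)
  4n⁴-20n³+64n²-156n+108 = ((2/3)n-2/3)(6n³-24n²+72n-162) + (0)
Last nonzero remainder: 6n³-24n²+72n-162. Dividing through by 6 gives the monic gcd n³-4n²+12n-27.

n³-4n²+12n-27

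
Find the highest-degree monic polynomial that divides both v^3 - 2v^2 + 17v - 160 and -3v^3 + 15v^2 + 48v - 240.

v - 5

By polynomial division,
  v^3 - 2v^2 + 17v - 160 = (-1/3)(-3v^3 + 15v^2 + 48v - 240) + (3v^2 + 33v - 240)
  -3v^3 + 15v^2 + 48v - 240 = (-v + 16)(3v^2 + 33v - 240) + (-720v + 3600)
  3v^2 + 33v - 240 = (-(1/240)v - 1/15)(-720v + 3600) + (0)
Last nonzero remainder: -720v + 3600. Dividing through by -720 gives the monic gcd v - 5.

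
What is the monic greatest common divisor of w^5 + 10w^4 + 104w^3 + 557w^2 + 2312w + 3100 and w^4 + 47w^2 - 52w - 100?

w^2 + w + 50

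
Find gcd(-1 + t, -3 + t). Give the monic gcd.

1

Euclidean algorithm in ℚ[t]:
  t - 1 = (t - 3) + (2)
  t - 3 = ((1/2)t - 3/2)(2) + (0)
The last nonzero remainder is the constant 2, so the polynomials are coprime and gcd = 1.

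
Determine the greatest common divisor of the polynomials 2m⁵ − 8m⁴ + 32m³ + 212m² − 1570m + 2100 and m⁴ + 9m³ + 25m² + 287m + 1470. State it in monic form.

By polynomial division,
  2m⁵ − 8m⁴ + 32m³ + 212m² − 1570m + 2100 = (2m − 26)(m⁴ + 9m³ + 25m² + 287m + 1470) + (216m³ + 288m² + 2952m + 40320)
  m⁴ + 9m³ + 25m² + 287m + 1470 = ((1/216)m + 23/648)(216m³ + 288m² + 2952m + 40320) + ((10/9)m² − (40/9)m + 350/9)
  216m³ + 288m² + 2952m + 40320 = ((972/5)m + 5184/5)((10/9)m² − (40/9)m + 350/9) + (0)
Last nonzero remainder: (10/9)m² − (40/9)m + 350/9. Dividing through by 10/9 gives the monic gcd m² − 4m + 35.

m² − 4m + 35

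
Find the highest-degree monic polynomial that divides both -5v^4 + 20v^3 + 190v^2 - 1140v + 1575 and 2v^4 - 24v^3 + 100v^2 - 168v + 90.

v^3 - 11v^2 + 39v - 45

By polynomial division,
  -5v^4 + 20v^3 + 190v^2 - 1140v + 1575 = (-5/2)(2v^4 - 24v^3 + 100v^2 - 168v + 90) + (-40v^3 + 440v^2 - 1560v + 1800)
  2v^4 - 24v^3 + 100v^2 - 168v + 90 = (-(1/20)v + 1/20)(-40v^3 + 440v^2 - 1560v + 1800) + (0)
Last nonzero remainder: -40v^3 + 440v^2 - 1560v + 1800. Dividing through by -40 gives the monic gcd v^3 - 11v^2 + 39v - 45.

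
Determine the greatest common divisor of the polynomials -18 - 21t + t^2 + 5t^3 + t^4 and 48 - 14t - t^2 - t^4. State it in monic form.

-6 + t + t^2

Repeated division with remainder:
  t^4 + 5t^3 + t^2 - 21t - 18 = (-1)(-t^4 - t^2 - 14t + 48) + (5t^3 - 35t + 30)
  -t^4 - t^2 - 14t + 48 = (-(1/5)t)(5t^3 - 35t + 30) + (-8t^2 - 8t + 48)
  5t^3 - 35t + 30 = (-(5/8)t + 5/8)(-8t^2 - 8t + 48) + (0)
Last nonzero remainder: -8t^2 - 8t + 48. Dividing through by -8 gives the monic gcd t^2 + t - 6.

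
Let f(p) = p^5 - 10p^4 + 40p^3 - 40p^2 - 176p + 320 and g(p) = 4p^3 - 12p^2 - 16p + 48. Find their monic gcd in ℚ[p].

Repeated division with remainder:
  p^5 - 10p^4 + 40p^3 - 40p^2 - 176p + 320 = ((1/4)p^2 - (7/4)p + 23/4)(4p^3 - 12p^2 - 16p + 48) + (-11p^2 + 44)
  4p^3 - 12p^2 - 16p + 48 = (-(4/11)p + 12/11)(-11p^2 + 44) + (0)
Last nonzero remainder: -11p^2 + 44. Dividing through by -11 gives the monic gcd p^2 - 4.

p^2 - 4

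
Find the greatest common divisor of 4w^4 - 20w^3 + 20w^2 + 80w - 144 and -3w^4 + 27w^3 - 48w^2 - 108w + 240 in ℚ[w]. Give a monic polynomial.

w^2 - 4

Repeated division with remainder:
  4w^4 - 20w^3 + 20w^2 + 80w - 144 = (-4/3)(-3w^4 + 27w^3 - 48w^2 - 108w + 240) + (16w^3 - 44w^2 - 64w + 176)
  -3w^4 + 27w^3 - 48w^2 - 108w + 240 = (-(3/16)w + 75/64)(16w^3 - 44w^2 - 64w + 176) + (-(135/16)w^2 + 135/4)
  16w^3 - 44w^2 - 64w + 176 = (-(256/135)w + 704/135)(-(135/16)w^2 + 135/4) + (0)
Last nonzero remainder: -(135/16)w^2 + 135/4. Dividing through by -135/16 gives the monic gcd w^2 - 4.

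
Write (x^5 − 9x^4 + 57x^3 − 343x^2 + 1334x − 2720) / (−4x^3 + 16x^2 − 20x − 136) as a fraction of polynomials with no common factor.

(−x^3 + 3x^2 − 22x + 160)/(4x + 8)

By polynomial division,
  x^5 − 9x^4 + 57x^3 − 343x^2 + 1334x − 2720 = (−(1/4)x^2 + (5/4)x − 8)(−4x^3 + 16x^2 − 20x − 136) + (−224x^2 + 1344x − 3808)
  −4x^3 + 16x^2 − 20x − 136 = ((1/56)x + 1/28)(−224x^2 + 1344x − 3808) + (0)
Last nonzero remainder: −224x^2 + 1344x − 3808. Dividing through by −224 gives the monic gcd x^2 − 6x + 17.
Cancel x^2 − 6x + 17 from numerator and denominator to get the reduced form.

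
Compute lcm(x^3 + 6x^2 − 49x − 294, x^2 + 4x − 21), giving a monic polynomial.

Apply the Euclidean algorithm:
  x^3 + 6x^2 − 49x − 294 = (x + 2)(x^2 + 4x − 21) + (−36x − 252)
  x^2 + 4x − 21 = (−(1/36)x + 1/12)(−36x − 252) + (0)
Last nonzero remainder: −36x − 252. Dividing through by −36 gives the monic gcd x + 7.
Then lcm(f, g) = f·g / gcd(f, g); expanding and making the result monic gives the answer.

x^4 + 3x^3 − 67x^2 − 147x + 882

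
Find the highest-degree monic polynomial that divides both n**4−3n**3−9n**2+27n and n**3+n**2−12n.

Repeated division with remainder:
  n**4−3n**3−9n**2+27n = (n−4)(n**3+n**2−12n) + (7n**2−21n)
  n**3+n**2−12n = ((1/7)n+4/7)(7n**2−21n) + (0)
Last nonzero remainder: 7n**2−21n. Dividing through by 7 gives the monic gcd n**2−3n.

n**2−3n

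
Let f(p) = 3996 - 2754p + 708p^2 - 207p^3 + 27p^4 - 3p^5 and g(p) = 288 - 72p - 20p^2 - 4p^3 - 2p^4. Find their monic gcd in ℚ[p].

Repeated division with remainder:
  -3p^5 + 27p^4 - 207p^3 + 708p^2 - 2754p + 3996 = ((3/2)p - 33/2)(-2p^4 - 4p^3 - 20p^2 - 72p + 288) + (-243p^3 + 486p^2 - 4374p + 8748)
  -2p^4 - 4p^3 - 20p^2 - 72p + 288 = ((2/243)p + 8/243)(-243p^3 + 486p^2 - 4374p + 8748) + (0)
Last nonzero remainder: -243p^3 + 486p^2 - 4374p + 8748. Dividing through by -243 gives the monic gcd p^3 - 2p^2 + 18p - 36.

-36 + 18p - 2p^2 + p^3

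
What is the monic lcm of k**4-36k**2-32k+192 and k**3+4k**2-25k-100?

Apply the Euclidean algorithm:
  k**4-36k**2-32k+192 = (k-4)(k**3+4k**2-25k-100) + (5k**2-32k-208)
  k**3+4k**2-25k-100 = ((1/5)k+52/25)(5k**2-32k-208) + ((2079/25)k+8316/25)
  5k**2-32k-208 = ((125/2079)k-1300/2079)((2079/25)k+8316/25) + (0)
Last nonzero remainder: (2079/25)k+8316/25. Dividing through by 2079/25 gives the monic gcd k+4.
Then lcm(f, g) = f·g / gcd(f, g); expanding and making the result monic gives the answer.

k**6-61k**4-32k**3+1092k**2+800k-4800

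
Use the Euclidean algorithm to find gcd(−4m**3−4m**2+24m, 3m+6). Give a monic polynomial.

Euclidean algorithm in ℚ[m]:
  −4m**3−4m**2+24m = (−(4/3)m**2+(4/3)m+16/3)(3m+6) + (−32)
  3m+6 = (−(3/32)m−3/16)(−32) + (0)
The last nonzero remainder is the constant −32, so the polynomials are coprime and gcd = 1.

1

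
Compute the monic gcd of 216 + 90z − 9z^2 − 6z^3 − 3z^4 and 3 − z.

−3 + z

By polynomial division,
  −3z^4 − 6z^3 − 9z^2 + 90z + 216 = (3z^3 + 15z^2 + 54z + 72)(−z + 3) + (0)
Last nonzero remainder: −z + 3. Dividing through by −1 gives the monic gcd z − 3.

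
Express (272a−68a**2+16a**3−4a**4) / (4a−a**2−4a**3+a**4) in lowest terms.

(−68−4a**2)/(−1+a**2)

Apply the Euclidean algorithm:
  −4a**4+16a**3−68a**2+272a = (−4)(a**4−4a**3−a**2+4a) + (−72a**2+288a)
  a**4−4a**3−a**2+4a = (−(1/72)a**2+1/72)(−72a**2+288a) + (0)
Last nonzero remainder: −72a**2+288a. Dividing through by −72 gives the monic gcd a**2−4a.
Cancel a**2−4a from numerator and denominator to get the reduced form.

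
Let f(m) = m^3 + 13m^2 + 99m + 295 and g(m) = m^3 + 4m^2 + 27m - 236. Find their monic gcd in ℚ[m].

Apply the Euclidean algorithm:
  m^3 + 13m^2 + 99m + 295 = (m^3 + 4m^2 + 27m - 236) + (9m^2 + 72m + 531)
  m^3 + 4m^2 + 27m - 236 = ((1/9)m - 4/9)(9m^2 + 72m + 531) + (0)
Last nonzero remainder: 9m^2 + 72m + 531. Dividing through by 9 gives the monic gcd m^2 + 8m + 59.

m^2 + 8m + 59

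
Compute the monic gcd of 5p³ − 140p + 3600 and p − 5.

By polynomial division,
  5p³ − 140p + 3600 = (5p² + 25p − 15)(p − 5) + (3525)
  p − 5 = ((1/3525)p − 1/705)(3525) + (0)
The last nonzero remainder is the constant 3525, so the polynomials are coprime and gcd = 1.

1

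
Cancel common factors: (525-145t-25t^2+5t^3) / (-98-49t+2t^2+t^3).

(-75+10t+5t^2)/(14+9t+t^2)

Repeated division with remainder:
  5t^3-25t^2-145t+525 = (5)(t^3+2t^2-49t-98) + (-35t^2+100t+1015)
  t^3+2t^2-49t-98 = (-(1/35)t-34/245)(-35t^2+100t+1015) + (-(300/49)t+300/7)
  -35t^2+100t+1015 = ((343/60)t+1421/60)(-(300/49)t+300/7) + (0)
Last nonzero remainder: -(300/49)t+300/7. Dividing through by -300/49 gives the monic gcd t-7.
Cancel t-7 from numerator and denominator to get the reduced form.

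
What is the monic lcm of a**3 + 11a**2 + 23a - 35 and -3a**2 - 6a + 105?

Apply the Euclidean algorithm:
  a**3 + 11a**2 + 23a - 35 = (-(1/3)a - 3)(-3a**2 - 6a + 105) + (40a + 280)
  -3a**2 - 6a + 105 = (-(3/40)a + 3/8)(40a + 280) + (0)
Last nonzero remainder: 40a + 280. Dividing through by 40 gives the monic gcd a + 7.
Then lcm(f, g) = f·g / gcd(f, g); expanding and making the result monic gives the answer.

a**4 + 6a**3 - 32a**2 - 150a + 175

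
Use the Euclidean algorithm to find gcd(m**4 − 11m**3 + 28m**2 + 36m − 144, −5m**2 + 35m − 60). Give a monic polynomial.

m**2 − 7m + 12

By polynomial division,
  m**4 − 11m**3 + 28m**2 + 36m − 144 = (−(1/5)m**2 + (4/5)m + 12/5)(−5m**2 + 35m − 60) + (0)
Last nonzero remainder: −5m**2 + 35m − 60. Dividing through by −5 gives the monic gcd m**2 − 7m + 12.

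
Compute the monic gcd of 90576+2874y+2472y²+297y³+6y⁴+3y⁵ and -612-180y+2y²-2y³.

By polynomial division,
  3y⁵+6y⁴+297y³+2472y²+2874y+90576 = (-(3/2)y²-(9/2)y-18)(-2y³+2y²-180y-612) + (780y²-3120y+79560)
  -2y³+2y²-180y-612 = (-(1/390)y-1/130)(780y²-3120y+79560) + (0)
Last nonzero remainder: 780y²-3120y+79560. Dividing through by 780 gives the monic gcd y²-4y+102.

102-4y+y²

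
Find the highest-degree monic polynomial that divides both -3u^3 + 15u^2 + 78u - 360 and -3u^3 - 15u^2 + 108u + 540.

u^2 - u - 30

Euclidean algorithm in ℚ[u]:
  -3u^3 + 15u^2 + 78u - 360 = (-3u^3 - 15u^2 + 108u + 540) + (30u^2 - 30u - 900)
  -3u^3 - 15u^2 + 108u + 540 = (-(1/10)u - 3/5)(30u^2 - 30u - 900) + (0)
Last nonzero remainder: 30u^2 - 30u - 900. Dividing through by 30 gives the monic gcd u^2 - u - 30.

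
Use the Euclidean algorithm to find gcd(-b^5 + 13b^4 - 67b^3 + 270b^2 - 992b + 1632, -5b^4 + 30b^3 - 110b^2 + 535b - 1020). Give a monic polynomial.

Euclidean algorithm in ℚ[b]:
  -b^5 + 13b^4 - 67b^3 + 270b^2 - 992b + 1632 = ((1/5)b - 7/5)(-5b^4 + 30b^3 - 110b^2 + 535b - 1020) + (-3b^3 + 9b^2 - 39b + 204)
  -5b^4 + 30b^3 - 110b^2 + 535b - 1020 = ((5/3)b - 5)(-3b^3 + 9b^2 - 39b + 204) + (0)
Last nonzero remainder: -3b^3 + 9b^2 - 39b + 204. Dividing through by -3 gives the monic gcd b^3 - 3b^2 + 13b - 68.

b^3 - 3b^2 + 13b - 68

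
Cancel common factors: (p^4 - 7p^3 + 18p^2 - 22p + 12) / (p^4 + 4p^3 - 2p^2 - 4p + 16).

(p^2 - 5p + 6)/(p^2 + 6p + 8)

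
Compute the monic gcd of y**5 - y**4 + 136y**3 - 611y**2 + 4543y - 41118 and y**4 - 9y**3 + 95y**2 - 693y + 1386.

y**3 - 6y**2 + 77y - 462

By polynomial division,
  y**5 - y**4 + 136y**3 - 611y**2 + 4543y - 41118 = (y + 8)(y**4 - 9y**3 + 95y**2 - 693y + 1386) + (113y**3 - 678y**2 + 8701y - 52206)
  y**4 - 9y**3 + 95y**2 - 693y + 1386 = ((1/113)y - 3/113)(113y**3 - 678y**2 + 8701y - 52206) + (0)
Last nonzero remainder: 113y**3 - 678y**2 + 8701y - 52206. Dividing through by 113 gives the monic gcd y**3 - 6y**2 + 77y - 462.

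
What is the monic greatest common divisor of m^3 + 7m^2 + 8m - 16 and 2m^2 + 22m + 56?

m + 4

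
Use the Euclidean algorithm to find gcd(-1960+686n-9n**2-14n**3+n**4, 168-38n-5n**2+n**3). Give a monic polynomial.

28-11n+n**2

Euclidean algorithm in ℚ[n]:
  n**4-14n**3-9n**2+686n-1960 = (n-9)(n**3-5n**2-38n+168) + (-16n**2+176n-448)
  n**3-5n**2-38n+168 = (-(1/16)n-3/8)(-16n**2+176n-448) + (0)
Last nonzero remainder: -16n**2+176n-448. Dividing through by -16 gives the monic gcd n**2-11n+28.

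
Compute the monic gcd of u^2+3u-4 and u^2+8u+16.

Repeated division with remainder:
  u^2+3u-4 = (u^2+8u+16) + (-5u-20)
  u^2+8u+16 = (-(1/5)u-4/5)(-5u-20) + (0)
Last nonzero remainder: -5u-20. Dividing through by -5 gives the monic gcd u+4.

u+4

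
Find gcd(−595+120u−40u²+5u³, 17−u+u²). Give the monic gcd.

17−u+u²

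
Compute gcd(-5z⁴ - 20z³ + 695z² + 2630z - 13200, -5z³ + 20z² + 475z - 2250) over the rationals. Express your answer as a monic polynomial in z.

z + 10

Repeated division with remainder:
  -5z⁴ - 20z³ + 695z² + 2630z - 13200 = (z + 8)(-5z³ + 20z² + 475z - 2250) + (60z² + 1080z + 4800)
  -5z³ + 20z² + 475z - 2250 = (-(1/12)z + 11/6)(60z² + 1080z + 4800) + (-1105z - 11050)
  60z² + 1080z + 4800 = (-(12/221)z - 96/221)(-1105z - 11050) + (0)
Last nonzero remainder: -1105z - 11050. Dividing through by -1105 gives the monic gcd z + 10.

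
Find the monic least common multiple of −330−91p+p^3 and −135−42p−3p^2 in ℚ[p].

−2970−1149p−91p^2+9p^3+p^4

Repeated division with remainder:
  p^3−91p−330 = (−(1/3)p+14/3)(−3p^2−42p−135) + (60p+300)
  −3p^2−42p−135 = (−(1/20)p−9/20)(60p+300) + (0)
Last nonzero remainder: 60p+300. Dividing through by 60 gives the monic gcd p+5.
Then lcm(f, g) = f·g / gcd(f, g); expanding and making the result monic gives the answer.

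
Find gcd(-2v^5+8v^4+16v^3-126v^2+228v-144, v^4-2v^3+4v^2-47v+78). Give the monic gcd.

v^2-5v+6

By polynomial division,
  -2v^5+8v^4+16v^3-126v^2+228v-144 = (-2v+4)(v^4-2v^3+4v^2-47v+78) + (32v^3-236v^2+572v-456)
  v^4-2v^3+4v^2-47v+78 = ((1/32)v+43/256)(32v^3-236v^2+572v-456) + ((1649/64)v^2-(8245/64)v+4947/32)
  32v^3-236v^2+572v-456 = ((2048/1649)v-4864/1649)((1649/64)v^2-(8245/64)v+4947/32) + (0)
Last nonzero remainder: (1649/64)v^2-(8245/64)v+4947/32. Dividing through by 1649/64 gives the monic gcd v^2-5v+6.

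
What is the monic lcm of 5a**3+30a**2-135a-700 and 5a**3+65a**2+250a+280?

Apply the Euclidean algorithm:
  5a**3+30a**2-135a-700 = (5a**3+65a**2+250a+280) + (-35a**2-385a-980)
  5a**3+65a**2+250a+280 = (-(1/7)a-2/7)(-35a**2-385a-980) + (0)
Last nonzero remainder: -35a**2-385a-980. Dividing through by -35 gives the monic gcd a**2+11a+28.
Then lcm(f, g) = f·g / gcd(f, g); expanding and making the result monic gives the answer.

a**4+8a**3-15a**2-194a-280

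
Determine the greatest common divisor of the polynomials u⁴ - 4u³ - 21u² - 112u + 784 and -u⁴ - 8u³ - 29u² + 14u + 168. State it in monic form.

By polynomial division,
  u⁴ - 4u³ - 21u² - 112u + 784 = (-1)(-u⁴ - 8u³ - 29u² + 14u + 168) + (-12u³ - 50u² - 98u + 952)
  -u⁴ - 8u³ - 29u² + 14u + 168 = ((1/12)u + 23/72)(-12u³ - 50u² - 98u + 952) + (-(175/36)u² - (1225/36)u - 1225/9)
  -12u³ - 50u² - 98u + 952 = ((432/175)u - 1224/175)(-(175/36)u² - (1225/36)u - 1225/9) + (0)
Last nonzero remainder: -(175/36)u² - (1225/36)u - 1225/9. Dividing through by -175/36 gives the monic gcd u² + 7u + 28.

u² + 7u + 28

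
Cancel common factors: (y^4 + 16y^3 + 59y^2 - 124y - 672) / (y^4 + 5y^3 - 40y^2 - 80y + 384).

Apply the Euclidean algorithm:
  y^4 + 16y^3 + 59y^2 - 124y - 672 = (y^4 + 5y^3 - 40y^2 - 80y + 384) + (11y^3 + 99y^2 - 44y - 1056)
  y^4 + 5y^3 - 40y^2 - 80y + 384 = ((1/11)y - 4/11)(11y^3 + 99y^2 - 44y - 1056) + (0)
Last nonzero remainder: 11y^3 + 99y^2 - 44y - 1056. Dividing through by 11 gives the monic gcd y^3 + 9y^2 - 4y - 96.
Cancel y^3 + 9y^2 - 4y - 96 from numerator and denominator to get the reduced form.

(y + 7)/(y - 4)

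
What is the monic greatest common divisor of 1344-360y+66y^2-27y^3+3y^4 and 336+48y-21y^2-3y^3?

-4+y

Repeated division with remainder:
  3y^4-27y^3+66y^2-360y+1344 = (-y+16)(-3y^3-21y^2+48y+336) + (450y^2-792y-4032)
  -3y^3-21y^2+48y+336 = (-(1/150)y-73/1250)(450y^2-792y-4032) + (-(15708/625)y+62832/625)
  450y^2-792y-4032 = (-(46875/2618)y-7500/187)(-(15708/625)y+62832/625) + (0)
Last nonzero remainder: -(15708/625)y+62832/625. Dividing through by -15708/625 gives the monic gcd y-4.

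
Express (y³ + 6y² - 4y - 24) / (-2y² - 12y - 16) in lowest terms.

(-y² - 4y + 12)/(2y + 8)

By polynomial division,
  y³ + 6y² - 4y - 24 = (-(1/2)y)(-2y² - 12y - 16) + (-12y - 24)
  -2y² - 12y - 16 = ((1/6)y + 2/3)(-12y - 24) + (0)
Last nonzero remainder: -12y - 24. Dividing through by -12 gives the monic gcd y + 2.
Cancel y + 2 from numerator and denominator to get the reduced form.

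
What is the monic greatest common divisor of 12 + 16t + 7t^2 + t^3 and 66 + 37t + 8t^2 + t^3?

By polynomial division,
  t^3 + 7t^2 + 16t + 12 = (t^3 + 8t^2 + 37t + 66) + (−t^2 − 21t − 54)
  t^3 + 8t^2 + 37t + 66 = (−t + 13)(−t^2 − 21t − 54) + (256t + 768)
  −t^2 − 21t − 54 = (−(1/256)t − 9/128)(256t + 768) + (0)
Last nonzero remainder: 256t + 768. Dividing through by 256 gives the monic gcd t + 3.

3 + t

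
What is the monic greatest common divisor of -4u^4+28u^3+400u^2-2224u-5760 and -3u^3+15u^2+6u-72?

Euclidean algorithm in ℚ[u]:
  -4u^4+28u^3+400u^2-2224u-5760 = ((4/3)u-8/3)(-3u^3+15u^2+6u-72) + (432u^2-2112u-5952)
  -3u^3+15u^2+6u-72 = (-(1/144)u+1/1296)(432u^2-2112u-5952) + (-(910/27)u-1820/27)
  432u^2-2112u-5952 = (-(5832/455)u+40176/455)(-(910/27)u-1820/27) + (0)
Last nonzero remainder: -(910/27)u-1820/27. Dividing through by -910/27 gives the monic gcd u+2.

u+2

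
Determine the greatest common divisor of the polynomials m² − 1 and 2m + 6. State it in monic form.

By polynomial division,
  m² − 1 = ((1/2)m − 3/2)(2m + 6) + (8)
  2m + 6 = ((1/4)m + 3/4)(8) + (0)
The last nonzero remainder is the constant 8, so the polynomials are coprime and gcd = 1.

1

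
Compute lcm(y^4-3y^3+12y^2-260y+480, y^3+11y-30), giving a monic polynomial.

By polynomial division,
  y^4-3y^3+12y^2-260y+480 = (y-3)(y^3+11y-30) + (y^2-197y+390)
  y^3+11y-30 = (y+197)(y^2-197y+390) + (38430y-76860)
  y^2-197y+390 = ((1/38430)y-13/2562)(38430y-76860) + (0)
Last nonzero remainder: 38430y-76860. Dividing through by 38430 gives the monic gcd y-2.
Then lcm(f, g) = f·g / gcd(f, g); expanding and making the result monic gives the answer.

y^6-y^5+21y^4-281y^3+140y^2-2940y+7200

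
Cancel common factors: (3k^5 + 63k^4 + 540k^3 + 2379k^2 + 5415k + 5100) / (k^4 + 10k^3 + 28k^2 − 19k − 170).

(3k^2 + 27k + 60)/(k − 2)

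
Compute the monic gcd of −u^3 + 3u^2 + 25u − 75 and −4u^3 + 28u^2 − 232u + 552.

u − 3

Apply the Euclidean algorithm:
  −u^3 + 3u^2 + 25u − 75 = (1/4)(−4u^3 + 28u^2 − 232u + 552) + (−4u^2 + 83u − 213)
  −4u^3 + 28u^2 − 232u + 552 = (u + 55/4)(−4u^2 + 83u − 213) + (−(4641/4)u + 13923/4)
  −4u^2 + 83u − 213 = ((16/4641)u − 284/4641)(−(4641/4)u + 13923/4) + (0)
Last nonzero remainder: −(4641/4)u + 13923/4. Dividing through by −4641/4 gives the monic gcd u − 3.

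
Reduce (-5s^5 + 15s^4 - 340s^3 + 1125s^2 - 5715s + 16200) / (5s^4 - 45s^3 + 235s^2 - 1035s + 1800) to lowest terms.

By polynomial division,
  -5s^5 + 15s^4 - 340s^3 + 1125s^2 - 5715s + 16200 = (-s - 6)(5s^4 - 45s^3 + 235s^2 - 1035s + 1800) + (-375s^3 + 1500s^2 - 10125s + 27000)
  5s^4 - 45s^3 + 235s^2 - 1035s + 1800 = (-(1/75)s + 1/15)(-375s^3 + 1500s^2 - 10125s + 27000) + (0)
Last nonzero remainder: -375s^3 + 1500s^2 - 10125s + 27000. Dividing through by -375 gives the monic gcd s^3 - 4s^2 + 27s - 72.
Cancel s^3 - 4s^2 + 27s - 72 from numerator and denominator to get the reduced form.

(-s^2 - s - 45)/(s - 5)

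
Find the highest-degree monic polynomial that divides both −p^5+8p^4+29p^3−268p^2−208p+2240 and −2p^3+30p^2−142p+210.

p^2−12p+35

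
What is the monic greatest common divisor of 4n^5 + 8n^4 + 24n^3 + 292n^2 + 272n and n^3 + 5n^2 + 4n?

n^3 + 5n^2 + 4n

Euclidean algorithm in ℚ[n]:
  4n^5 + 8n^4 + 24n^3 + 292n^2 + 272n = (4n^2 - 12n + 68)(n^3 + 5n^2 + 4n) + (0)
The last nonzero remainder n^3 + 5n^2 + 4n is already monic.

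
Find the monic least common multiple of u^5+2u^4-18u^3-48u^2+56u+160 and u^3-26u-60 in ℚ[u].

Apply the Euclidean algorithm:
  u^5+2u^4-18u^3-48u^2+56u+160 = (u^2+2u+8)(u^3-26u-60) + (64u^2+384u+640)
  u^3-26u-60 = ((1/64)u-3/32)(64u^2+384u+640) + (0)
Last nonzero remainder: 64u^2+384u+640. Dividing through by 64 gives the monic gcd u^2+6u+10.
Then lcm(f, g) = f·g / gcd(f, g); expanding and making the result monic gives the answer.

u^6-4u^5-30u^4+60u^3+344u^2-176u-960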